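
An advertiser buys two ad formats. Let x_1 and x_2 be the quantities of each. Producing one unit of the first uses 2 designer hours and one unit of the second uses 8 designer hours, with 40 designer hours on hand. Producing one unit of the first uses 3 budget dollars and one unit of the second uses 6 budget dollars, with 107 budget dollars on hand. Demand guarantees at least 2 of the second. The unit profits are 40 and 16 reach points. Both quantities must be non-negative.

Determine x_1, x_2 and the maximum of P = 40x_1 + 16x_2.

x_1 = 12, x_2 = 2, maximum P = 512

The optimum lies where 2x_1 + 8x_2 = 40 and x_2 = 2.
Solving simultaneously gives x_1 = 12, x_2 = 2.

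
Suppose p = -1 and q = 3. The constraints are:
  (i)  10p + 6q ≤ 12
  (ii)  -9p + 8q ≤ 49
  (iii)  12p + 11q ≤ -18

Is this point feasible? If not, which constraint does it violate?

not feasible — violates (iii)

Constraint (iii): 12p + 11q = 21, which is not ≤ -18. All other constraints are satisfied.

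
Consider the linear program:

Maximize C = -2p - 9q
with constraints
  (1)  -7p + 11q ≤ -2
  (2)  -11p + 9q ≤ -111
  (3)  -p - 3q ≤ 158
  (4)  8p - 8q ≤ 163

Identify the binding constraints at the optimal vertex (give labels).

(3) and (4)

Feasible corners and C = -2p - 9q:
  (1203/58, 755/58) → C = -9201/58
  (1777/32, 1125/32) → C = -13679/32
  (-363/14, -1849/42) → C = 6273/14
  (-775/32, -1427/32) → C = 14393/32

The maximum is at (-775/32, -1427/32). Substituting into each constraint, equality holds for (3) and (4); the remaining constraints have slack.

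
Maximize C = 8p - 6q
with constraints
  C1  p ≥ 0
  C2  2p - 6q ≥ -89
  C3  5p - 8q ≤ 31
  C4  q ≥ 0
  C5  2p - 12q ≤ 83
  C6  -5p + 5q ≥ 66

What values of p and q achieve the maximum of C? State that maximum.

Corner points and C = 8p - 6q:
  (0, 89/6) → C = -89
  (0, 66/5) → C = -396/5
  (49/20, 313/20) → C = -743/10

p = 49/20, q = 313/20, maximum C = -743/10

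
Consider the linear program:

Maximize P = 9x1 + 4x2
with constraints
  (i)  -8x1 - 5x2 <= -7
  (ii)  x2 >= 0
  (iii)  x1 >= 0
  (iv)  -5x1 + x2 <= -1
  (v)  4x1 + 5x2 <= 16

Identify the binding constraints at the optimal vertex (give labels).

(ii) and (v)

Vertices and P = 9x1 + 4x2:
  (7/8, 0) → P = 63/8
  (4/11, 9/11) → P = 72/11
  (4, 0) → P = 36
  (21/29, 76/29) → P = 17

The maximum is at (4, 0). Substituting into each constraint, equality holds for (ii) and (v); the remaining constraints have slack.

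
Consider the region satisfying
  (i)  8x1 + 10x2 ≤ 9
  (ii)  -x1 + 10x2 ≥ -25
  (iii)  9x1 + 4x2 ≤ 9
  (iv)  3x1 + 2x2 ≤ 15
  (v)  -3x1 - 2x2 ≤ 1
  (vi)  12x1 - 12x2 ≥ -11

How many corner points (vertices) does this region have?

Of the 14 pairwise boundary intersections, those satisfying every inequality are:
  (27/29, 9/58)
  (-1/108, 49/54)
  (95/47, -108/47)
  (5/4, -19/8)
  (-17/30, 7/20)

5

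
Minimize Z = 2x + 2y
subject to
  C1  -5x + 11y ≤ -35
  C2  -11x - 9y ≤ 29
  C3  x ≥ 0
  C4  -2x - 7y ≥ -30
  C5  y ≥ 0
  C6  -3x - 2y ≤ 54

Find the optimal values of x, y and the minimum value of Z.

x = 7, y = 0, minimum Z = 14

Corner points and Z = 2x + 2y:
  (575/57, 80/57) → Z = 1310/57
  (7, 0) → Z = 14
  (15, 0) → Z = 30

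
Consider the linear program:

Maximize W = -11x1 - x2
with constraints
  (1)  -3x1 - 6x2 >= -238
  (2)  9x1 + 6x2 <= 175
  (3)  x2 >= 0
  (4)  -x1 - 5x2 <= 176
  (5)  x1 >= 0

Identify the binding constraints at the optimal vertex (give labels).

Extreme points and W = -11x1 - x2:
  (175/9, 0) → W = -1925/9
  (0, 175/6) → W = -175/6
  (0, 0) → W = 0

The maximum is at (0, 0). Substituting into each constraint, equality holds for (3) and (5); the remaining constraints have slack.

(3) and (5)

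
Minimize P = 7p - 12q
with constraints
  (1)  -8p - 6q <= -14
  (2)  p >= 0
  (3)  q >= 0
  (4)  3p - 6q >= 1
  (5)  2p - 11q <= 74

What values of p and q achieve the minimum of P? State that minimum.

p = 15/11, q = 17/33, minimum P = 37/11

Extreme points and P = 7p - 12q:
  (7/4, 0) → P = 49/4
  (15/11, 17/33) → P = 37/11
  (37, 0) → P = 259
The feasible region is unbounded (it extends along (11, 2), (2, 1)), but P strictly increases along every unbounded feasible direction, so there is no improving ray and the minimum is attained at a vertex.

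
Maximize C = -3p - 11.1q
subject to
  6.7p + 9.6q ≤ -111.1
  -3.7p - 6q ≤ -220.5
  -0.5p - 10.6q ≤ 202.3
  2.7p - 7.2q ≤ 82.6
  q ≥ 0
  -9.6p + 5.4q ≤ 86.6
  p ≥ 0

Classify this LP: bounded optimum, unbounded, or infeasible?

The boundaries -3.7p - 6q = -220.5 and 2.7p - 7.2q = 82.6 meet at (2480/51, 4139/612), but that point violates 6.7p + 9.6q ≤ -111.1. Every candidate vertex is excluded by some other constraint, so the feasible region is empty.

infeasible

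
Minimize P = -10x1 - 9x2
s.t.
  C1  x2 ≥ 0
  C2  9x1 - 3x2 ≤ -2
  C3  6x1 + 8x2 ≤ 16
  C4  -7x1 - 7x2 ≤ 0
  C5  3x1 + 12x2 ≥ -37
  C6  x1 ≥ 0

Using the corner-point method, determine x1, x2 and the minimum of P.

x1 = 16/45, x2 = 26/15, minimum P = -862/45

Corner points and P = -10x1 - 9x2:
  (16/45, 26/15) → P = -862/45
  (0, 2/3) → P = -6
  (0, 2) → P = -18

The optimum lies where 9x1 - 3x2 = -2 and 6x1 + 8x2 = 16.
Solving simultaneously gives x1 = 16/45, x2 = 26/15.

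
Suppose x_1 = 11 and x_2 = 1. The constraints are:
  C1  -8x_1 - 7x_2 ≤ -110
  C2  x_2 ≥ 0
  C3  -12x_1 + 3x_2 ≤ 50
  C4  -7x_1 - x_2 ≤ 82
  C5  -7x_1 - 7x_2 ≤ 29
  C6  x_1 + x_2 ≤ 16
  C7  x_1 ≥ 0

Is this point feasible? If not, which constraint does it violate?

not feasible — violates C1

Constraint C1: -8x_1 - 7x_2 = -95, which is not ≤ -110. All other constraints are satisfied.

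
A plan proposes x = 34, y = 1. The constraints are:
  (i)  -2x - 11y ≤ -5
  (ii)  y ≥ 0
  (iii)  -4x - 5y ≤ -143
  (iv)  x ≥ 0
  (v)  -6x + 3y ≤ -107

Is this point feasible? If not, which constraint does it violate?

Constraint (iii): -4x - 5y = -141, which is not ≤ -143. All other constraints are satisfied.

not feasible — violates (iii)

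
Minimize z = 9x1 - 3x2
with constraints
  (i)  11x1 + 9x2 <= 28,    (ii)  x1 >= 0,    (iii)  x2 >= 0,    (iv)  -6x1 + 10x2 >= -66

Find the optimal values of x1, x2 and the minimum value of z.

x1 = 0, x2 = 28/9, minimum z = -28/3

Vertices and z = 9x1 - 3x2:
  (0, 28/9) → z = -28/3
  (28/11, 0) → z = 252/11
  (0, 0) → z = 0

At the optimal vertex, 11x1 + 9x2 = 28 and x1 = 0.
Solving simultaneously gives x1 = 0, x2 = 28/9.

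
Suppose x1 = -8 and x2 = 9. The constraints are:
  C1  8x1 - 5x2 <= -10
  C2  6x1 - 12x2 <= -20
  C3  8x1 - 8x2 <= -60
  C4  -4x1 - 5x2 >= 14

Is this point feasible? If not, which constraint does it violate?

not feasible — violates C4

Constraint C4: -4x1 - 5x2 = -13, which is not ≥ 14. All other constraints are satisfied.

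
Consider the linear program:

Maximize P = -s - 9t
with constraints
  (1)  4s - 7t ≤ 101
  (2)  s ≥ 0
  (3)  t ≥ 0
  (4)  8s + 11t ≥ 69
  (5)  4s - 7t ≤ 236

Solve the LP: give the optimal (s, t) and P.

The feasible region is unbounded (it extends along (0, 1), (7, 4)), but P strictly decreases along every unbounded feasible direction, so there is no improving ray and the maximum is attained at a vertex.

The binding constraints are t = 0 and 8s + 11t = 69.
Solving simultaneously gives s = 69/8, t = 0.

s = 69/8, t = 0, maximum P = -69/8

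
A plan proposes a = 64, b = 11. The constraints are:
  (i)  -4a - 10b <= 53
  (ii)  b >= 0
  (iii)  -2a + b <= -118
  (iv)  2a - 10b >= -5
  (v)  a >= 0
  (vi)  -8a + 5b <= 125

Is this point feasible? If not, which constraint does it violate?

Constraint (iii): -2a + b = -117, which is not ≤ -118. All other constraints are satisfied.

not feasible — violates (iii)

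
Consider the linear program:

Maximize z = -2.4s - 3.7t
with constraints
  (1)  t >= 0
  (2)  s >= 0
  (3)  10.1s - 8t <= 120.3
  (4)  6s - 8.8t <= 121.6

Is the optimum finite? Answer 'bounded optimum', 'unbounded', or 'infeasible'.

bounded optimum

Vertices and z = -2.4s - 3.7t:
  (0, 0) → z = 0
  (1203/101, 0) → z = -14436/505
The feasible region has finitely many vertices and no improving ray; the maximum is 0 at (0, 0).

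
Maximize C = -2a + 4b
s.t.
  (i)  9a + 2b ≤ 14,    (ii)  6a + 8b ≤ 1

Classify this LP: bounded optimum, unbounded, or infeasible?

unbounded

From the feasible point (11/6, -5/4), moving in the direction (-8, 6) keeps every constraint satisfied while C increases without bound.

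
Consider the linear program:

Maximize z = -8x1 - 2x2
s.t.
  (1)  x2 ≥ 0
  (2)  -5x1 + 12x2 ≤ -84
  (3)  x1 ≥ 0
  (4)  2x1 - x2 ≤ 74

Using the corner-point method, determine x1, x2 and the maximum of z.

x1 = 84/5, x2 = 0, maximum z = -672/5

Feasible corners and z = -8x1 - 2x2:
  (84/5, 0) → z = -672/5
  (37, 0) → z = -296
  (804/19, 202/19) → z = -6836/19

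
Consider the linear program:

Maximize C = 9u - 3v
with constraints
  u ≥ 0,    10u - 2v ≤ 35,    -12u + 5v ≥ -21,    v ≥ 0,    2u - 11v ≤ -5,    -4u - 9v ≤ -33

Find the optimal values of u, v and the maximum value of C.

u = 133/26, v = 105/13, maximum C = 567/26

Vertices and C = 9u - 3v:
  (0, 11/3) → C = -11
  (133/26, 105/13) → C = 567/26
  (177/64, 39/16) → C = 1125/64
The feasible region is unbounded (it extends along (0, 1), (1, 5)), but C strictly decreases along every unbounded feasible direction, so there is no improving ray and the maximum is attained at a vertex.

The optimum lies where 10u - 2v = 35 and -12u + 5v = -21.
Solving simultaneously gives u = 133/26, v = 105/13.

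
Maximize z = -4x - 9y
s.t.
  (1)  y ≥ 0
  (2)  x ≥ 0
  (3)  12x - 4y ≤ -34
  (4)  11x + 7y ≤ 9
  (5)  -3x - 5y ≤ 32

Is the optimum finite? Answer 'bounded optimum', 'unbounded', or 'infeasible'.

infeasible

The boundaries y = 0 and x = 0 meet at (0, 0), but that point violates 12x - 4y ≤ -34. Every candidate vertex is excluded by some other constraint, so the feasible region is empty.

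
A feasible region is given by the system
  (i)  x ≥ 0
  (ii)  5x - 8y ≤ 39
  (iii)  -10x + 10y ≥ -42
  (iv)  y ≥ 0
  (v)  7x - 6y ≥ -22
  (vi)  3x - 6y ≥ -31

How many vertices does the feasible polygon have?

5

Pairwise boundary intersections that survive every other constraint:
  (0, 0)
  (0, 11/3)
  (21/5, 0)
  (281/15, 218/15)
  (9/4, 151/24)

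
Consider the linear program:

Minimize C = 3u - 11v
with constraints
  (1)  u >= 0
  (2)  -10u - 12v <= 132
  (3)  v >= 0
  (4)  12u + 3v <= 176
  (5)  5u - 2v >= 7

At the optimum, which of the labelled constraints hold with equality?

(4) and (5)

Extreme points and C = 3u - 11v:
  (44/3, 0) → C = 44
  (7/5, 0) → C = 21/5
  (373/39, 796/39) → C = -7637/39

The minimum is at (373/39, 796/39). Substituting into each constraint, equality holds for (4) and (5); the remaining constraints have slack.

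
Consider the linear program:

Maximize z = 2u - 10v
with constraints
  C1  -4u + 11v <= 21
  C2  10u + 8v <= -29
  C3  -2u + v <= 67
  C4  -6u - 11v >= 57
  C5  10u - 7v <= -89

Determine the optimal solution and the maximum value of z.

Corner points and z = 2u - 10v:
  (-358/9, -113/9) → z = 46
  (-416/41, -73/41) → z = -102/41
  (-95, -123) → z = 1040

u = -95, v = -123, maximum z = 1040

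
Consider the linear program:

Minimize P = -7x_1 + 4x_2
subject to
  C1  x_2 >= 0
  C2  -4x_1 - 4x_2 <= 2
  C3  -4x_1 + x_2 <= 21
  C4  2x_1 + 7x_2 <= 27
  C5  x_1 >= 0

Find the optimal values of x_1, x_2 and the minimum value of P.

x_1 = 27/2, x_2 = 0, minimum P = -189/2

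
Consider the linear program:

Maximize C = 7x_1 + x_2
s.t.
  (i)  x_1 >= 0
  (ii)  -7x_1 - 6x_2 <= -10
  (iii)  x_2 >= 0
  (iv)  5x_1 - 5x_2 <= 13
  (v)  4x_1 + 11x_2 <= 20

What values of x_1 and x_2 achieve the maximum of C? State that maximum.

Feasible corners and C = 7x_1 + x_2:
  (0, 5/3) → C = 5/3
  (0, 20/11) → C = 20/11
  (10/7, 0) → C = 10
  (13/5, 0) → C = 91/5
  (81/25, 16/25) → C = 583/25

At the optimal vertex, 5x_1 - 5x_2 = 13 and 4x_1 + 11x_2 = 20.
Solving simultaneously gives x_1 = 81/25, x_2 = 16/25.

x_1 = 81/25, x_2 = 16/25, maximum C = 583/25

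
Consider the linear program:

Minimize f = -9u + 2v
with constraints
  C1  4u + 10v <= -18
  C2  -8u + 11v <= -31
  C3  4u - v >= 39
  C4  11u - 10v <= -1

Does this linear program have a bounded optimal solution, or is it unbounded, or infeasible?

infeasible

The boundaries 4u + 10v = -18 and 4u - v = 39 meet at (93/11, -57/11), but that point violates 11u - 10v ≤ -1. Every candidate vertex is excluded by some other constraint, so the feasible region is empty.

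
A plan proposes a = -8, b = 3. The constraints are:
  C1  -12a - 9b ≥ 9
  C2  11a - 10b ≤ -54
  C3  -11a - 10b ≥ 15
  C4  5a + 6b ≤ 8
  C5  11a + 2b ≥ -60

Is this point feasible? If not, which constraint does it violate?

Constraint C5: 11a + 2b = -82, which is not ≥ -60. All other constraints are satisfied.

not feasible — violates C5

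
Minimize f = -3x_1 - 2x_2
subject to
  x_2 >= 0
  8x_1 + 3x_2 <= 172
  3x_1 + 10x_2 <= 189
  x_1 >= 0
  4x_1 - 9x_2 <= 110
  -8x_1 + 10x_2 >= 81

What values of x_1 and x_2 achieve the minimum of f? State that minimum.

x_1 = 108/11, x_2 = 351/22, minimum f = -675/11

Corner points and f = -3x_1 - 2x_2:
  (0, 189/10) → f = -189/5
  (108/11, 351/22) → f = -675/11
  (0, 81/10) → f = -81/5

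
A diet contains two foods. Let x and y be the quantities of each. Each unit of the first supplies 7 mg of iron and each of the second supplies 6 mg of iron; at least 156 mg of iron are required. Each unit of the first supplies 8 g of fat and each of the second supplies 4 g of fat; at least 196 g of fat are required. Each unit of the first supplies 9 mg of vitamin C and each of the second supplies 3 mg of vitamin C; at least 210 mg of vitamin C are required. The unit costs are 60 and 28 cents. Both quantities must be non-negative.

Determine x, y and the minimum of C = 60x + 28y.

Feasible corners and C = 60x + 28y:
  (0, 70) → C = 1960
  (49/2, 0) → C = 1470
  (21, 7) → C = 1456
The feasible region is unbounded (it extends along (0, 1), (1, 0)), but C strictly increases along every unbounded feasible direction, so there is no improving ray and the minimum is attained at a vertex.

The optimum lies where 8x + 4y = 196 and 9x + 3y = 210.
Solving simultaneously gives x = 21, y = 7.

x = 21, y = 7, minimum C = 1456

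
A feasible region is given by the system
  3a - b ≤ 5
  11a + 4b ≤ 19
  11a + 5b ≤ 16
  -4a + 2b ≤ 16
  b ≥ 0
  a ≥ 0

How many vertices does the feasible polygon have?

3

Intersecting each pair of boundary lines and keeping only the points that satisfy every inequality leaves:
  (16/11, 0)
  (0, 16/5)
  (0, 0)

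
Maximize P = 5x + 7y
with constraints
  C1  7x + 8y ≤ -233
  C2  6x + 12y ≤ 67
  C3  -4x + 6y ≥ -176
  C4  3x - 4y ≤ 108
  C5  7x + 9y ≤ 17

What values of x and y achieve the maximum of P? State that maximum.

The feasible region is unbounded (it extends along (-2, 1), (-3, -2)), but P strictly decreases along every unbounded feasible direction, so there is no improving ray and the maximum is attained at a vertex.

The binding constraints are 7x + 8y = -233 and 6x + 12y = 67.
Solving simultaneously gives x = -833/9, y = 1867/36.

x = -833/9, y = 1867/36, maximum P = -399/4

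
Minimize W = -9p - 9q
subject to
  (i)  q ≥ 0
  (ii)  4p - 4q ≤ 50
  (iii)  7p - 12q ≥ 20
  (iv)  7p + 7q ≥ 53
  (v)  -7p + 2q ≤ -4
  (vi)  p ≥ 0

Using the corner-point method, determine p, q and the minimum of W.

p = 26, q = 27/2, minimum W = -711/2

Corner points and W = -9p - 9q:
  (25/2, 0) → W = -225/2
  (53/7, 0) → W = -477/7
  (26, 27/2) → W = -711/2
  (776/133, 33/19) → W = -477/7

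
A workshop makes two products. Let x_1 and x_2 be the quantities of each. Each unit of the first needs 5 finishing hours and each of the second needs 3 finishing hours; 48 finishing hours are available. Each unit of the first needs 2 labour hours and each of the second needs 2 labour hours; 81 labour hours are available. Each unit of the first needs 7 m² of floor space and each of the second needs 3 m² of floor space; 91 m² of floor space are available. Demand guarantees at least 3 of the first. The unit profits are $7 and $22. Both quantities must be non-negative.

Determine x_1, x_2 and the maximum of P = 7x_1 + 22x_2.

Extreme points and P = 7x_1 + 22x_2:
  (48/5, 0) → P = 336/5
  (3, 0) → P = 21
  (3, 11) → P = 263

At the optimal vertex, 5x_1 + 3x_2 = 48 and x_1 = 3.
Solving simultaneously gives x_1 = 3, x_2 = 11.

x_1 = 3, x_2 = 11, maximum P = 263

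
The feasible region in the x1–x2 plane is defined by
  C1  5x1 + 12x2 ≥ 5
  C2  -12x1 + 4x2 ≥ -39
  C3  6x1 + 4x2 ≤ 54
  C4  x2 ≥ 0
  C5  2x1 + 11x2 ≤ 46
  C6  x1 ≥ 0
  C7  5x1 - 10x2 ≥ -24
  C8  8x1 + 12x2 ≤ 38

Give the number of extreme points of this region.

6

Of the 28 pairwise boundary intersections, those satisfying every inequality are:
  (1, 0)
  (0, 5/12)
  (13/4, 0)
  (155/44, 9/11)
  (0, 12/5)
  (23/35, 191/70)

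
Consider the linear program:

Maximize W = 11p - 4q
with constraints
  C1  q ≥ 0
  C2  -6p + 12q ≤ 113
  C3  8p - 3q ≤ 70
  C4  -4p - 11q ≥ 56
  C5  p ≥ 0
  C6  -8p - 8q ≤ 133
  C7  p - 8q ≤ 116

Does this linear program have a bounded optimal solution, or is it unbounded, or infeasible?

The boundaries q = 0 and 8p - 3q = 70 meet at (35/4, 0), but that point violates -4p - 11q ≥ 56. Every candidate vertex is excluded by some other constraint, so the feasible region is empty.

infeasible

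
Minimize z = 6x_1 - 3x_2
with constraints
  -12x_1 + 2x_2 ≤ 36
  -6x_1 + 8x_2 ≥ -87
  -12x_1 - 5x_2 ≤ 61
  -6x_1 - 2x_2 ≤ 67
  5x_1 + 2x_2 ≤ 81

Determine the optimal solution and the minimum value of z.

x_1 = 45/17, x_2 = 576/17, minimum z = -1458/17

Feasible corners and z = 6x_1 - 3x_2:
  (-151/42, -25/7) → z = -76/7
  (45/17, 576/17) → z = -1458/17
  (-53/126, -235/21) → z = 652/21
  (411/26, 51/52) → z = 4779/52

At the optimal vertex, -12x_1 + 2x_2 = 36 and 5x_1 + 2x_2 = 81.
Solving simultaneously gives x_1 = 45/17, x_2 = 576/17.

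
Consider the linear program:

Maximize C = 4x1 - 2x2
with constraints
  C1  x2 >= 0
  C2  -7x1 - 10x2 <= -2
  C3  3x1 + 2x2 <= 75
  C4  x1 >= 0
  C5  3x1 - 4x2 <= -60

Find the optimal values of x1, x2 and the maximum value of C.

Vertices and C = 4x1 - 2x2:
  (0, 75/2) → C = -75
  (10, 45/2) → C = -5
  (0, 15) → C = -30

x1 = 10, x2 = 45/2, maximum C = -5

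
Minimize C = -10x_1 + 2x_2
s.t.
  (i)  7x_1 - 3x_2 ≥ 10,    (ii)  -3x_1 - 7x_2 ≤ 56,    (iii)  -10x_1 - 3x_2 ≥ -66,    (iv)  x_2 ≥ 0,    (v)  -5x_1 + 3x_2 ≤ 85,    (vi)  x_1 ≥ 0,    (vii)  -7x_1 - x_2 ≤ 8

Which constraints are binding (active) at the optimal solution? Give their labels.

(iii) and (iv)

Corner points and C = -10x_1 + 2x_2:
  (76/17, 362/51) → C = -1556/51
  (10/7, 0) → C = -100/7
  (33/5, 0) → C = -66

The minimum is at (33/5, 0). Substituting into each constraint, equality holds for (iii) and (iv); the remaining constraints have slack.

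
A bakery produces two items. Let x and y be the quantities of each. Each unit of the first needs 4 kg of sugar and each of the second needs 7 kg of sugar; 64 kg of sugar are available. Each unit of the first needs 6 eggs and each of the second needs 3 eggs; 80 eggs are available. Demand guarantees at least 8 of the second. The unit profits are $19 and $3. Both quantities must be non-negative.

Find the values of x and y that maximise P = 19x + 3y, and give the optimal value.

x = 2, y = 8, maximum P = 62

Corner points and P = 19x + 3y:
  (0, 64/7) → P = 192/7
  (0, 8) → P = 24
  (2, 8) → P = 62

The optimum lies where 4x + 7y = 64 and y = 8.
Solving simultaneously gives x = 2, y = 8.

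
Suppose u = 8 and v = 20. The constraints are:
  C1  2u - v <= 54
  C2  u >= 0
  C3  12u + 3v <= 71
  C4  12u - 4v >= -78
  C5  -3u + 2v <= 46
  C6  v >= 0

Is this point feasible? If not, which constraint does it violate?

not feasible — violates C3

Constraint C3: 12u + 3v = 156, which is not ≤ 71. All other constraints are satisfied.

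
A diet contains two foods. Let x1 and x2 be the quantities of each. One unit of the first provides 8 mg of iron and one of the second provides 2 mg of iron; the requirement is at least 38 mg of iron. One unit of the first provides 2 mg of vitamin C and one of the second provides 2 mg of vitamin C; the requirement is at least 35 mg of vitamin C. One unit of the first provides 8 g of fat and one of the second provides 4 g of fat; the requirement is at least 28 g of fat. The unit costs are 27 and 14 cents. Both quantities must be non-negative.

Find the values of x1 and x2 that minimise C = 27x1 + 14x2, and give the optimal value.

The feasible region is unbounded (it extends along (0, 1), (1, 0)), but C strictly increases along every unbounded feasible direction, so there is no improving ray and the minimum is attained at a vertex.

The binding constraints are 8x1 + 2x2 = 38 and 2x1 + 2x2 = 35.
Solving simultaneously gives x1 = 1/2, x2 = 17.

x1 = 1/2, x2 = 17, minimum C = 503/2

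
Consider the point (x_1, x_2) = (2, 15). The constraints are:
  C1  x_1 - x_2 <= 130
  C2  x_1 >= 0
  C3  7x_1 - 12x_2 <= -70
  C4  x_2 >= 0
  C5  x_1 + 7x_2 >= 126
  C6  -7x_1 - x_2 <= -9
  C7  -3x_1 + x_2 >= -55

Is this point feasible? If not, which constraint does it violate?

Constraint C5: x_1 + 7x_2 = 107, which is not ≥ 126. All other constraints are satisfied.

not feasible — violates C5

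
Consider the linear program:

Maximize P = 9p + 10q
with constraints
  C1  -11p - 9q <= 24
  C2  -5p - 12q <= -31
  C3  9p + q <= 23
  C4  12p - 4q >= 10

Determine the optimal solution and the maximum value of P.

p = 17/8, q = 31/8, maximum P = 463/8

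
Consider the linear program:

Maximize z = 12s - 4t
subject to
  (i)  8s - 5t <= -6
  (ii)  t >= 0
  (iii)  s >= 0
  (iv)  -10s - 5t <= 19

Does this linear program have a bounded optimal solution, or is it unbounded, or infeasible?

From the feasible point (0, 6/5), moving in the direction (5, 8) keeps every constraint satisfied while z increases without bound.

unbounded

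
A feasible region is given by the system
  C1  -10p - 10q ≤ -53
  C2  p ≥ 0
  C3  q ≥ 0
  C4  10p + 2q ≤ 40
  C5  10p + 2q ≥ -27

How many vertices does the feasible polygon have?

Of the 9 pairwise boundary intersections, those satisfying every inequality are:
  (0, 53/10)
  (147/40, 13/8)
  (0, 20)

3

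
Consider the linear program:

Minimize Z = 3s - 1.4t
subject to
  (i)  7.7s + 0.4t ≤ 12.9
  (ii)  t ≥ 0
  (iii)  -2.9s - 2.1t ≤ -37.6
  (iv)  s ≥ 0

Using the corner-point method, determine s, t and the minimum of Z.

s = 0, t = 32.25, minimum Z = -45.15

Vertices and Z = 3s - 1.4t:
  (1205/1501, 25211/1501) → Z = -158402/7505
  (0, 129/4) → Z = -903/20
  (0, 376/21) → Z = -376/15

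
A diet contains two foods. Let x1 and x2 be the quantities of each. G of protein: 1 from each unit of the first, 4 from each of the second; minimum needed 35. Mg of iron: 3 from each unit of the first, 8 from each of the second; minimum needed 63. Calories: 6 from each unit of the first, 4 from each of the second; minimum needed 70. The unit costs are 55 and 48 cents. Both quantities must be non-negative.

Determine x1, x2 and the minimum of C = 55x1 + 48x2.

x1 = 7, x2 = 7, minimum C = 721

The feasible region is unbounded (it extends along (0, 1), (1, 0)), but C strictly increases along every unbounded feasible direction, so there is no improving ray and the minimum is attained at a vertex.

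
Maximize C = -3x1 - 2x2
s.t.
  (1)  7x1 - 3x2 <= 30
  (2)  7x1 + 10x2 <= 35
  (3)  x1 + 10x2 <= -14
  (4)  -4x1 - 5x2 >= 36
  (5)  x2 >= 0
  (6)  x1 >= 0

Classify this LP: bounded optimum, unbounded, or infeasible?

infeasible

The boundaries 7x1 - 3x2 = 30 and -4x1 - 5x2 = 36 meet at (42/47, -372/47), but that point violates x2 ≥ 0. Every candidate vertex is excluded by some other constraint, so the feasible region is empty.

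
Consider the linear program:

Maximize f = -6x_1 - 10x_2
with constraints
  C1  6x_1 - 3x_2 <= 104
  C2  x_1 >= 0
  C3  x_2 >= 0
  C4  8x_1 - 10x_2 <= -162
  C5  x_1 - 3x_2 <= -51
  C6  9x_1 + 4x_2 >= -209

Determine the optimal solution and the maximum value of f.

x_1 = 0, x_2 = 17, maximum f = -170

The feasible region is unbounded (it extends along (0, 1), (1, 2)), but f strictly decreases along every unbounded feasible direction, so there is no improving ray and the maximum is attained at a vertex.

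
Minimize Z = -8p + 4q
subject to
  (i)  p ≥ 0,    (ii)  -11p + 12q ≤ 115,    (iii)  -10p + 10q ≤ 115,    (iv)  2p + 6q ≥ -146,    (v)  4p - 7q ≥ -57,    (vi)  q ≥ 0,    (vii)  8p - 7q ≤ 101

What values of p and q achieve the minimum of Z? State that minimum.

p = 79/2, q = 215/7, minimum Z = -1352/7

Vertices and Z = -8p + 4q:
  (0, 57/7) → Z = 228/7
  (0, 0) → Z = 0
  (79/2, 215/7) → Z = -1352/7
  (101/8, 0) → Z = -101

The binding constraints are 4p - 7q = -57 and 8p - 7q = 101.
Solving simultaneously gives p = 79/2, q = 215/7.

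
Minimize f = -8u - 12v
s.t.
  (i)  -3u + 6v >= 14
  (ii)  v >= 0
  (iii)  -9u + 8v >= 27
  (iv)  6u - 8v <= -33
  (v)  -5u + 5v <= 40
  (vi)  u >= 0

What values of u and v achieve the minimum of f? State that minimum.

Extreme points and f = -8u - 12v:
  (2, 45/8) → f = -167/2
  (37, 45) → f = -836
  (0, 33/8) → f = -99/2
  (0, 8) → f = -96

The binding constraints are -9u + 8v = 27 and -5u + 5v = 40.
Solving simultaneously gives u = 37, v = 45.

u = 37, v = 45, minimum f = -836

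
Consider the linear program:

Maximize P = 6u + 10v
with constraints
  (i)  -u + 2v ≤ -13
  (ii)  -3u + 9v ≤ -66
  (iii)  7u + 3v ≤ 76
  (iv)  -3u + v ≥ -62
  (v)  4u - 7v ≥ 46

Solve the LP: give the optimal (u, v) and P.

Vertices and P = 6u + 10v:
  (49/4, -13/4) → P = 41
  (-16/5, -42/5) → P = -516/5
  (131/8, -103/8) → P = -61/2
The feasible region is unbounded (it extends along (-1, -3), (-7, -4)), but P strictly decreases along every unbounded feasible direction, so there is no improving ray and the maximum is attained at a vertex.

The optimum lies where -3u + 9v = -66 and 7u + 3v = 76.
Solving simultaneously gives u = 49/4, v = -13/4.

u = 49/4, v = -13/4, maximum P = 41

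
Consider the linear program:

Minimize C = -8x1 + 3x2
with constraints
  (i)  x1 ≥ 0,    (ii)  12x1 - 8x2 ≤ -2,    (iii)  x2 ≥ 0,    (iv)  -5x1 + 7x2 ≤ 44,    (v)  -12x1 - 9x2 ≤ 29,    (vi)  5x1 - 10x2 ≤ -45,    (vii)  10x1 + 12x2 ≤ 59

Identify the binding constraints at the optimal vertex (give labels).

(vi) and (vii)

Vertices and C = -8x1 + 3x2:
  (0, 9/2) → C = 27/2
  (0, 59/12) → C = 59/4
  (5/16, 149/32) → C = 367/32

The minimum is at (5/16, 149/32). Substituting into each constraint, equality holds for (vi) and (vii); the remaining constraints have slack.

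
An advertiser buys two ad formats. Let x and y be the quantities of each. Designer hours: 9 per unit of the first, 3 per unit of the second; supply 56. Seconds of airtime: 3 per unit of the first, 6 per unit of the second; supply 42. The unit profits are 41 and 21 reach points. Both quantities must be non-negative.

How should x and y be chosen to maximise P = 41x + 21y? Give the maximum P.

Feasible corners and P = 41x + 21y:
  (0, 0) → P = 0
  (0, 7) → P = 147
  (56/9, 0) → P = 2296/9
  (14/3, 14/3) → P = 868/3

x = 14/3, y = 14/3, maximum P = 868/3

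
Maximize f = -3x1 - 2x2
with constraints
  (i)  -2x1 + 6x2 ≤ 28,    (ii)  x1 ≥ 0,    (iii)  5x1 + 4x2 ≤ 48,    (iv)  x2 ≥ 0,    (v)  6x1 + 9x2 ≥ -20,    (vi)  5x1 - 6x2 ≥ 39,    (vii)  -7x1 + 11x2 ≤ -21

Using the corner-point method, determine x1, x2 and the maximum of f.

x1 = 39/5, x2 = 0, maximum f = -117/5

Extreme points and f = -3x1 - 2x2:
  (48/5, 0) → f = -144/5
  (222/25, 9/10) → f = -711/25
  (39/5, 0) → f = -117/5

At the optimal vertex, x2 = 0 and 5x1 - 6x2 = 39.
Solving simultaneously gives x1 = 39/5, x2 = 0.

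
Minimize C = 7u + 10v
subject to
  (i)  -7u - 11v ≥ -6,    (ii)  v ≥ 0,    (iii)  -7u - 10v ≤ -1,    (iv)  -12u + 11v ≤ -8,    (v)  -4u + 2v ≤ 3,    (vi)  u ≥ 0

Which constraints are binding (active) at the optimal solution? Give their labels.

(ii) and (iv)

Vertices and C = 7u + 10v:
  (6/7, 0) → C = 6
  (14/19, 16/209) → C = 1238/209
  (2/3, 0) → C = 14/3

The minimum is at (2/3, 0). Substituting into each constraint, equality holds for (ii) and (iv); the remaining constraints have slack.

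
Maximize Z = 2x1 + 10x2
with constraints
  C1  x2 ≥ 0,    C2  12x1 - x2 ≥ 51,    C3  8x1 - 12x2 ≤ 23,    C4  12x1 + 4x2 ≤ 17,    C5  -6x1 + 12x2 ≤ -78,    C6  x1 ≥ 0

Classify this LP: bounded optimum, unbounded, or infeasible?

The boundaries -6x1 + 12x2 = -78 and x1 = 0 meet at (0, -13/2), but that point violates x2 ≥ 0. Every candidate vertex is excluded by some other constraint, so the feasible region is empty.

infeasible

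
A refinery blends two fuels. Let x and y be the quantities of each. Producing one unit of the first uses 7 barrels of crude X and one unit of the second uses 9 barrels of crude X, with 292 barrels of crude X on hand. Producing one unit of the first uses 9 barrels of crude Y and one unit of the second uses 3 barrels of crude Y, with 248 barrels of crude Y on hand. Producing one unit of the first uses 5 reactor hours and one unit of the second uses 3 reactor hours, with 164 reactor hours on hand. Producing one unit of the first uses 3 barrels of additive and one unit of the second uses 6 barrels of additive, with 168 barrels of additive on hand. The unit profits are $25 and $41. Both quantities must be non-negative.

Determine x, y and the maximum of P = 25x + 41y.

Extreme points and P = 25x + 41y:
  (0, 0) → P = 0
  (0, 28) → P = 1148
  (248/9, 0) → P = 6200/9
  (113/5, 223/15) → P = 17618/15
  (16, 20) → P = 1220

The optimum lies where 7x + 9y = 292 and 3x + 6y = 168.
Solving simultaneously gives x = 16, y = 20.

x = 16, y = 20, maximum P = 1220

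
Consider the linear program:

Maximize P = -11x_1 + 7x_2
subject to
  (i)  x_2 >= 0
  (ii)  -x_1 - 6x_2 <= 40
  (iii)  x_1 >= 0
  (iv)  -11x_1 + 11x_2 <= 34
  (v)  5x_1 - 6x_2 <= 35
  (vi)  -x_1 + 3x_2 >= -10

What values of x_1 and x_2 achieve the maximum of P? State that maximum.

x_1 = 0, x_2 = 34/11, maximum P = 238/11

Vertices and P = -11x_1 + 7x_2:
  (0, 0) → P = 0
  (7, 0) → P = -77
  (0, 34/11) → P = 238/11
The feasible region is unbounded (it extends along (6, 5), (1, 1)), but P strictly decreases along every unbounded feasible direction, so there is no improving ray and the maximum is attained at a vertex.

At the optimal vertex, x_1 = 0 and -11x_1 + 11x_2 = 34.
Solving simultaneously gives x_1 = 0, x_2 = 34/11.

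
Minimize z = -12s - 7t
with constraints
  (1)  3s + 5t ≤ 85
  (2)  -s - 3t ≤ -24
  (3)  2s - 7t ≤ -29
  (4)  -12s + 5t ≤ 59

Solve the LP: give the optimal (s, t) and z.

s = 450/31, t = 257/31, minimum z = -7199/31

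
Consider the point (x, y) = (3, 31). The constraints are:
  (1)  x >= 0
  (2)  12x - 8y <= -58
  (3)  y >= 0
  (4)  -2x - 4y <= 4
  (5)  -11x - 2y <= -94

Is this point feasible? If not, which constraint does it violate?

(1): 3 ≥ 0 ✓
(2): -212 ≤ -58 ✓
(3): 31 ≥ 0 ✓
(4): -130 ≤ 4 ✓
(5): -95 ≤ -94 ✓

feasible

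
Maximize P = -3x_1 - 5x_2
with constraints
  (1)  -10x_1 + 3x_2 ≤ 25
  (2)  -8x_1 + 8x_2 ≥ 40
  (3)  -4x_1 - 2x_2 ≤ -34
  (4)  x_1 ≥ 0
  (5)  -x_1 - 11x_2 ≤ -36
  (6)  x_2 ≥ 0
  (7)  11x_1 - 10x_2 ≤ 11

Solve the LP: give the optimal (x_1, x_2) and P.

x_1 = 4, x_2 = 9, maximum P = -57

Feasible corners and P = -3x_1 - 5x_2:
  (13/8, 55/4) → P = -589/8
  (4, 9) → P = -57
  (61, 66) → P = -513
The feasible region is unbounded (it extends along (10, 11), (3, 10)), but P strictly decreases along every unbounded feasible direction, so there is no improving ray and the maximum is attained at a vertex.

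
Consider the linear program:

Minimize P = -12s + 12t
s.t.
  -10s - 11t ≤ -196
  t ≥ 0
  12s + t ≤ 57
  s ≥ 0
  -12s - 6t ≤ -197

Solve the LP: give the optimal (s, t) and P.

s = 29/12, t = 28, minimum P = 307

Corner points and P = -12s + 12t:
  (0, 57) → P = 684
  (29/12, 28) → P = 307
  (0, 197/6) → P = 394

The optimum lies where 12s + t = 57 and -12s - 6t = -197.
Solving simultaneously gives s = 29/12, t = 28.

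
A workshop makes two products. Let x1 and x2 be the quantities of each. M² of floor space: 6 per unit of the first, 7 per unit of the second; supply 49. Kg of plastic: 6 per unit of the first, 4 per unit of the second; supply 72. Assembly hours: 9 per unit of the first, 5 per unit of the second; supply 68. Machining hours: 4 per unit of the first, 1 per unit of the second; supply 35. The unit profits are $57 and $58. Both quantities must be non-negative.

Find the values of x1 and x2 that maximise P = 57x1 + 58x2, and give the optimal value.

x1 = 7, x2 = 1, maximum P = 457

Vertices and P = 57x1 + 58x2:
  (0, 0) → P = 0
  (0, 7) → P = 406
  (68/9, 0) → P = 1292/3
  (7, 1) → P = 457

At the optimal vertex, 6x1 + 7x2 = 49 and 9x1 + 5x2 = 68.
Solving simultaneously gives x1 = 7, x2 = 1.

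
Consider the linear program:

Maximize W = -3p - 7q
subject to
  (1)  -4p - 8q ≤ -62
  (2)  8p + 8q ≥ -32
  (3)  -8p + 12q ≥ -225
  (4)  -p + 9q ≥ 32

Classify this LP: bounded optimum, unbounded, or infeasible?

Corner points and W = -3p - 7q:
  (-47/2, 39/2) → W = -66
  (151/22, 95/22) → W = -559/11
  (803/20, 481/60) → W = -5297/30
The feasible region has finitely many vertices and no improving ray; the maximum is -559/11 at (151/22, 95/22).

bounded optimum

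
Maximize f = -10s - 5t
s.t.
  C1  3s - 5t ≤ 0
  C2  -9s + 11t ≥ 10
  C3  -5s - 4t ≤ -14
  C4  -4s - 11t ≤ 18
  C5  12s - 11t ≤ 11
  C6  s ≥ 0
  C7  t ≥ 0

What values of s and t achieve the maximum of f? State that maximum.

Vertices and f = -10s - 5t:
  (114/91, 176/91) → f = -2020/91
  (7, 73/11) → f = -1135/11
  (0, 7/2) → f = -35/2
The feasible region is unbounded (it extends along (0, 1), (11, 12)), but f strictly decreases along every unbounded feasible direction, so there is no improving ray and the maximum is attained at a vertex.

The binding constraints are -5s - 4t = -14 and s = 0.
Solving simultaneously gives s = 0, t = 7/2.

s = 0, t = 7/2, maximum f = -35/2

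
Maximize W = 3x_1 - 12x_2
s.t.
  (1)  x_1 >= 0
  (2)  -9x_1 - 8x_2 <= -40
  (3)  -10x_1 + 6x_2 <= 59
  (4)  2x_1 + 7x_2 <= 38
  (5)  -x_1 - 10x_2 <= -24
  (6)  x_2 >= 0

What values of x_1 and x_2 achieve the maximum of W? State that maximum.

Extreme points and W = 3x_1 - 12x_2:
  (0, 5) → W = -60
  (0, 38/7) → W = -456/7
  (104/41, 88/41) → W = -744/41
  (212/13, 10/13) → W = 516/13

x_1 = 212/13, x_2 = 10/13, maximum W = 516/13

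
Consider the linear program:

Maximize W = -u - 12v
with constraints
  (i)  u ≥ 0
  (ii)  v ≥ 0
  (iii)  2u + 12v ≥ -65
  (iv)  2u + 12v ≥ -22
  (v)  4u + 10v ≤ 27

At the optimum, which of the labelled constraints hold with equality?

Vertices and W = -u - 12v:
  (0, 0) → W = 0
  (0, 27/10) → W = -162/5
  (27/4, 0) → W = -27/4

The maximum is at (0, 0). Substituting into each constraint, equality holds for (i) and (ii); the remaining constraints have slack.

(i) and (ii)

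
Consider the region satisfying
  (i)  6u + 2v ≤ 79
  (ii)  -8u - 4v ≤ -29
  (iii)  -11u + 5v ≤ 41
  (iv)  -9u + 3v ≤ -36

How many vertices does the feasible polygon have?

Of the 6 pairwise boundary intersections, those satisfying every inequality are:
  (129/4, -229/4)
  (103/12, 55/4)
  (77/20, -9/20)

3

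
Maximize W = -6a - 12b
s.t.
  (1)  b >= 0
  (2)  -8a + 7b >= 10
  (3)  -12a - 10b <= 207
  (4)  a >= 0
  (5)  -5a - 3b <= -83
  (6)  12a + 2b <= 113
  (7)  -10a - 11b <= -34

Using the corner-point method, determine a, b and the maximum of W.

Corner points and W = -6a - 12b:
  (0, 83/3) → W = -332
  (0, 113/2) → W = -678
  (173/26, 431/26) → W = -3105/13

a = 173/26, b = 431/26, maximum W = -3105/13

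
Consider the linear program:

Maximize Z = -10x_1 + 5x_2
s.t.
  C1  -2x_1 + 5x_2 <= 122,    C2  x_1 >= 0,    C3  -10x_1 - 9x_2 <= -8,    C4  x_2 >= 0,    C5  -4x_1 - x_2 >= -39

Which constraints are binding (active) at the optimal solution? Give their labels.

Extreme points and Z = -10x_1 + 5x_2:
  (0, 122/5) → Z = 122
  (73/22, 283/11) → Z = 1050/11
  (0, 8/9) → Z = 40/9
  (4/5, 0) → Z = -8
  (39/4, 0) → Z = -195/2

The maximum is at (0, 122/5). Substituting into each constraint, equality holds for C1 and C2; the remaining constraints have slack.

C1 and C2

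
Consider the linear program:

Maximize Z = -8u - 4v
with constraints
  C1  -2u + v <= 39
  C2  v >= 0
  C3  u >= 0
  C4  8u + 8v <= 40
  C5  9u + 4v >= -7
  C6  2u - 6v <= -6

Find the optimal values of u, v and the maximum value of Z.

u = 0, v = 1, maximum Z = -4

Corner points and Z = -8u - 4v:
  (0, 5) → Z = -20
  (0, 1) → Z = -4
  (3, 2) → Z = -32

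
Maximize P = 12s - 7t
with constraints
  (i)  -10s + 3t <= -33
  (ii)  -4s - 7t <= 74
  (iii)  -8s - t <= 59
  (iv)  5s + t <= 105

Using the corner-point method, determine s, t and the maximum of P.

s = 809/31, t = -790/31, maximum P = 15238/31

Feasible corners and P = 12s - 7t:
  (9/82, -436/41) → P = 3106/41
  (348/25, 177/5) → P = -2019/25
  (809/31, -790/31) → P = 15238/31

The optimum lies where -4s - 7t = 74 and 5s + t = 105.
Solving simultaneously gives s = 809/31, t = -790/31.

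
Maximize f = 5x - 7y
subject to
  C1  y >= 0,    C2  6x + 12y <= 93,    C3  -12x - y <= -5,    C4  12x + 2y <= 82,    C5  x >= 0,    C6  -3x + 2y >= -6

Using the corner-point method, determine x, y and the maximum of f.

x = 2, y = 0, maximum f = 10

Corner points and f = 5x - 7y:
  (5/12, 0) → f = 25/12
  (2, 0) → f = 10
  (0, 31/4) → f = -217/4
  (43/8, 81/16) → f = -137/16
  (0, 5) → f = -35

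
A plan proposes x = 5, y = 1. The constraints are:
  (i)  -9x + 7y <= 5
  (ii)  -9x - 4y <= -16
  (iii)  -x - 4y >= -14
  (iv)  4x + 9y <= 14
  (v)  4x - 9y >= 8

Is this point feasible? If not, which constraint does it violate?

Constraint (iv): 4x + 9y = 29, which is not ≤ 14. All other constraints are satisfied.

not feasible — violates (iv)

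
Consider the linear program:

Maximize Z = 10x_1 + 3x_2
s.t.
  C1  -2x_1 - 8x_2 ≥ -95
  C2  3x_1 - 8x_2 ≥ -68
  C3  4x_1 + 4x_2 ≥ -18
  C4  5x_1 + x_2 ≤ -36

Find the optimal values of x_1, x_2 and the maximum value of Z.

Extreme points and Z = 10x_1 + 3x_2:
  (-104/11, 109/22) → Z = -1753/22
  (-356/43, 232/43) → Z = -2864/43
  (-63/8, 27/8) → Z = -549/8

x_1 = -356/43, x_2 = 232/43, maximum Z = -2864/43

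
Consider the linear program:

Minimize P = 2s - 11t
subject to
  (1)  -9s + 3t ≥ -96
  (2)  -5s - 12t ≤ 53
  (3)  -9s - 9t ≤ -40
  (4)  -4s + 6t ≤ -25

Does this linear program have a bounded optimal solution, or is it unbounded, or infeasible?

Vertices and P = 2s - 11t:
  (82/9, -14/3) → P = 626/9
  (167/14, 53/14) → P = -249/14
  (31/6, -13/18) → P = 329/18
The feasible region has finitely many vertices and no improving ray; the minimum is -249/14 at (167/14, 53/14).

bounded optimum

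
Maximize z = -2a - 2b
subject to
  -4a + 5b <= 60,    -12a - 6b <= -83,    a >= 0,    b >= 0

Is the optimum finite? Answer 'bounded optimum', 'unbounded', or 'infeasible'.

bounded optimum

Feasible corners and z = -2a - 2b:
  (55/84, 263/21) → z = -369/14
  (83/12, 0) → z = -83/6
The feasible region has finitely many vertices and no improving ray; the maximum is -83/6 at (83/12, 0).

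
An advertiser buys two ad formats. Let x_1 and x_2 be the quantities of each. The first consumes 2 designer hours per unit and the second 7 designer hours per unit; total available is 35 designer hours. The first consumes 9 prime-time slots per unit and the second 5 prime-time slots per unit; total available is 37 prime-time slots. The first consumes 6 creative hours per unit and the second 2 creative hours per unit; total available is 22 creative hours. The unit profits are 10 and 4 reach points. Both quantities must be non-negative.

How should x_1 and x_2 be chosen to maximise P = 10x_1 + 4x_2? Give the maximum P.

Extreme points and P = 10x_1 + 4x_2:
  (0, 0) → P = 0
  (0, 5) → P = 20
  (11/3, 0) → P = 110/3
  (84/53, 241/53) → P = 1804/53
  (3, 2) → P = 38

At the optimal vertex, 9x_1 + 5x_2 = 37 and 6x_1 + 2x_2 = 22.
Solving simultaneously gives x_1 = 3, x_2 = 2.

x_1 = 3, x_2 = 2, maximum P = 38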